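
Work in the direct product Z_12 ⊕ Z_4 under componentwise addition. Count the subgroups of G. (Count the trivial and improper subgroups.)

30

|G| = 48, so by Lagrange every subgroup order divides 48. Divisors: 1, 2, 3, 4, 6, 8, 12, 16, 24, 48.
Subgroups by order — order 1: 1; order 2: 3; order 3: 1; order 4: 7; order 6: 3; order 8: 3; order 12: 7; order 16: 1; order 24: 3; order 48: 1.
Total: 1 + 3 + 1 + 7 + 3 + 3 + 7 + 1 + 3 + 1 = 30.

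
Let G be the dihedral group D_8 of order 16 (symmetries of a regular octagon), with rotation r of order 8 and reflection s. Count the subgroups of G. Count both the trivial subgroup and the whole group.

19

|G| = 16, so by Lagrange every subgroup order divides 16. Divisors: 1, 2, 4, 8, 16.
Subgroups by order — order 1: 1; order 2: 9; order 4: 5; order 8: 3; order 16: 1.
Total: 1 + 9 + 5 + 3 + 1 = 19.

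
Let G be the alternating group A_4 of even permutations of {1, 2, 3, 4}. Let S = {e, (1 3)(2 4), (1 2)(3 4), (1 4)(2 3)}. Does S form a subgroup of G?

|S| = 4 divides |G| = 12, consistent with Lagrange.
S contains the identity, every element's inverse is in S, and S is closed under ∘: it is a subgroup.

Yes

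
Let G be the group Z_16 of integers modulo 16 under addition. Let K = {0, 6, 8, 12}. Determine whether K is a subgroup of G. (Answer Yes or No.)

6 ∈ K but its inverse 10 ∉ K, so K is not a subgroup.

No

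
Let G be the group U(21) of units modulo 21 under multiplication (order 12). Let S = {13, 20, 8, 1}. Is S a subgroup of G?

Yes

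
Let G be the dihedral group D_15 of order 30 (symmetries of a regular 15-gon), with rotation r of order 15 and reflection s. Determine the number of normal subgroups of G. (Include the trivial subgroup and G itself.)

G has 28 subgroups. Checking conjugation-invariance by order — order 1: 1/1 normal; order 2: 0/15 normal; order 3: 1/1 normal; order 5: 1/1 normal; order 6: 0/5 normal; order 10: 0/3 normal; order 15: 1/1 normal; order 30: 1/1 normal.
Total normal subgroups: 5.

5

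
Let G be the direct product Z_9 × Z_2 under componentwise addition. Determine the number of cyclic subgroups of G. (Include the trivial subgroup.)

6

Group the elements of G by the cyclic subgroup they generate; each cyclic subgroup of order d accounts for φ(d) elements.
Cyclic subgroups by order — order 1: 1; order 2: 1; order 3: 1; order 6: 1; order 9: 1; order 18: 1.
Total: 6.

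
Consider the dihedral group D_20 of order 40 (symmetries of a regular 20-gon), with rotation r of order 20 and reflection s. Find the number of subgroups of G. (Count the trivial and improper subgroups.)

|G| = 40, so by Lagrange every subgroup order divides 40. Divisors: 1, 2, 4, 5, 8, 10, 20, 40.
Subgroups by order — order 1: 1; order 2: 21; order 4: 11; order 5: 1; order 8: 5; order 10: 5; order 20: 3; order 40: 1.
Total: 1 + 21 + 11 + 1 + 5 + 5 + 3 + 1 = 48.

48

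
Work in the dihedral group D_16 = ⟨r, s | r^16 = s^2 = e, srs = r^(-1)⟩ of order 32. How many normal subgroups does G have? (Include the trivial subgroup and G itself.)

8

G has 36 subgroups. Checking conjugation-invariance by order — order 1: 1/1 normal; order 2: 1/17 normal; order 4: 1/9 normal; order 8: 1/5 normal; order 16: 3/3 normal; order 32: 1/1 normal.
Total normal subgroups: 8.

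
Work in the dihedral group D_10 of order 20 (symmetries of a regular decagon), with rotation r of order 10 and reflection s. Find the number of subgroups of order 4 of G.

5

|G| = 20 and 4 | 20, so subgroups of order 4 are possible by Lagrange.
The subgroups of order 4 are: {e, r^5, r^2s, r^7s}; {e, r^5, r^3s, r^8s}; {e, r^5, r^4s, r^9s}; {e, r^5, s, r^5s}; … (5 in all).
So G has 5 subgroups of order 4.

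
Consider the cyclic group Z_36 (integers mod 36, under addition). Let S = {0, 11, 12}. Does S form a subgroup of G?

11 ∈ S but its inverse 25 ∉ S, so S is not a subgroup.

No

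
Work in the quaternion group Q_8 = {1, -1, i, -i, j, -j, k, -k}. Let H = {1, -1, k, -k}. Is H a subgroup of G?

|H| = 4 divides |G| = 8, consistent with Lagrange.
H contains the identity, every element's inverse is in H, and H is closed under ·: it is a subgroup.
In fact H = ⟨-k⟩.

Yes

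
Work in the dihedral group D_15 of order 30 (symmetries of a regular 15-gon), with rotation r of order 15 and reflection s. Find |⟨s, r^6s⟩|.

|⟨s⟩| = 2 and |⟨r^6s⟩| = 2, so |H| is a multiple of lcm(2, 2) = 2 and divides |G| = 30.
Closing under the operation: H = {e, r^3, r^6, r^9, r^12, s, r^3s, r^6s, r^9s, r^12s}, so |H| = 10.

10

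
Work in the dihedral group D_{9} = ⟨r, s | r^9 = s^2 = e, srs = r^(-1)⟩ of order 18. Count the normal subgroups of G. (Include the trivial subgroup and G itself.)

G has 16 subgroups. Checking conjugation-invariance by order — order 1: 1/1 normal; order 2: 0/9 normal; order 3: 1/1 normal; order 6: 0/3 normal; order 9: 1/1 normal; order 18: 1/1 normal.
Total normal subgroups: 4.

4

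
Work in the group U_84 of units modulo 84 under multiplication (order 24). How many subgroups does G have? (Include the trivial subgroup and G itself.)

32

|G| = 24, so by Lagrange every subgroup order divides 24. Divisors: 1, 2, 3, 4, 6, 8, 12, 24.
Subgroups by order — order 1: 1; order 2: 7; order 3: 1; order 4: 7; order 6: 7; order 8: 1; order 12: 7; order 24: 1.
Total: 1 + 7 + 1 + 7 + 7 + 1 + 7 + 1 = 32.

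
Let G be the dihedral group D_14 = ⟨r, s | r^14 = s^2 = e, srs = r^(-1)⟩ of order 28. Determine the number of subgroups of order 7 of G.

|G| = 28 and 7 | 28, so subgroups of order 7 are possible by Lagrange.
The subgroups of order 7 are: {e, r^2, r^4, r^6, r^8, r^10, r^12}.
So G has 1 subgroup of order 7.

1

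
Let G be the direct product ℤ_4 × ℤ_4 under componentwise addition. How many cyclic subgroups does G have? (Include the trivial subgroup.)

10

Group the elements of G by the cyclic subgroup they generate; each cyclic subgroup of order d accounts for φ(d) elements.
Cyclic subgroups by order — order 1: 1; order 2: 3; order 4: 6.
Total: 10.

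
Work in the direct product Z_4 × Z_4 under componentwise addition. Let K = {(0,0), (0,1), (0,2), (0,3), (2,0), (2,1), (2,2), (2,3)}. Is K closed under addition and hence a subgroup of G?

Yes

|K| = 8 divides |G| = 16, consistent with Lagrange.
K contains the identity, every element's inverse is in K, and K is closed under +: it is a subgroup.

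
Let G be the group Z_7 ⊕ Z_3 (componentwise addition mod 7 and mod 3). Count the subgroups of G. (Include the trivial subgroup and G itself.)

4

|G| = 21, so by Lagrange every subgroup order divides 21. Divisors: 1, 3, 7, 21.
Subgroups by order — order 1: 1; order 3: 1; order 7: 1; order 21: 1.
Total: 1 + 1 + 1 + 1 = 4.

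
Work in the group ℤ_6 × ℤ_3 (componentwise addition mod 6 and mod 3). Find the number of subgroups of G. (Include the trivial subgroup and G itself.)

12

|G| = 18, so by Lagrange every subgroup order divides 18. Divisors: 1, 2, 3, 6, 9, 18.
Subgroups by order — order 1: 1; order 2: 1; order 3: 4; order 6: 4; order 9: 1; order 18: 1.
Total: 1 + 1 + 4 + 4 + 1 + 1 = 12.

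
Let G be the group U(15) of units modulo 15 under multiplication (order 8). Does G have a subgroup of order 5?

5 does not divide |G| = 8, so by Lagrange no subgroup of order 5 exists.

No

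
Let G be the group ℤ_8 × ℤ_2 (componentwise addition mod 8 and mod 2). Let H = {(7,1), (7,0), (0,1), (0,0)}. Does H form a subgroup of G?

No

(7,0) ∈ H but its inverse (1,0) ∉ H, so H is not a subgroup.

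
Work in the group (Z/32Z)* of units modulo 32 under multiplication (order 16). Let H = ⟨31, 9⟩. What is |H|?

8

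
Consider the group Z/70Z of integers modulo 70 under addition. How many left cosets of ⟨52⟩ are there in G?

2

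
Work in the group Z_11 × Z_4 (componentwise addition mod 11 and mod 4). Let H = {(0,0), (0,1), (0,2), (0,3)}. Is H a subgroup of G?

Yes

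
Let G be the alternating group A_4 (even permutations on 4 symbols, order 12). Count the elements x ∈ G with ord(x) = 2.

3

The elements of order 2 are: (1 2)(3 4), (1 3)(2 4), (1 4)(2 3).
That's 3.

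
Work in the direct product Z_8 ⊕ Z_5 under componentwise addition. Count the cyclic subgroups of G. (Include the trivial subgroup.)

Each element a generates a cyclic subgroup ⟨a⟩; distinct elements may generate the same one (a cyclic group of order d has φ(d) generators).
Cyclic subgroups by order — order 1: 1; order 2: 1; order 4: 1; order 5: 1; order 8: 1; order 10: 1; order 20: 1; order 40: 1.
Total: 8.

8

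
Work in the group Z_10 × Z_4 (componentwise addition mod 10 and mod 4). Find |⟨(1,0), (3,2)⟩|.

20

|⟨(1,0)⟩| = 10 and |⟨(3,2)⟩| = 10, so |H| is a multiple of lcm(10, 10) = 10 and divides |G| = 40.
Closing under the operation: H = {(0,0), (0,2), (1,0), (1,2), (2,0), (2,2), (3,0), (3,2), (4,0), (4,2), (5,0), (5,2), (6,0), (6,2), (7,0), (7,2), (8,0), (8,2), (9,0), (9,2)}, so |H| = 20.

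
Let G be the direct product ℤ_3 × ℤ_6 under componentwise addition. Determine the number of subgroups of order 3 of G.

|G| = 18 and 3 | 18, so subgroups of order 3 are possible by Lagrange.
The subgroups of order 3 are: {(0,0), (0,2), (0,4)}; {(0,0), (1,0), (2,0)}; {(0,0), (1,2), (2,4)}; {(0,0), (1,4), (2,2)}.
So G has 4 subgroups of order 3.

4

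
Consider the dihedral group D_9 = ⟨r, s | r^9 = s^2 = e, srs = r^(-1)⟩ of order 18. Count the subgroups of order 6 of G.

|G| = 18 and 6 | 18, so subgroups of order 6 are possible by Lagrange.
The subgroups of order 6 are: {e, r^3, r^6, r^2s, r^5s, r^8s}; {e, r^3, r^6, s, r^3s, r^6s}; {e, r^3, r^6, rs, r^4s, r^7s}.
So G has 3 subgroups of order 6.

3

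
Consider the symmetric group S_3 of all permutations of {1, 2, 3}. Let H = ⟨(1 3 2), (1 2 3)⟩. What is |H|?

|⟨(1 3 2)⟩| = 3 and |⟨(1 2 3)⟩| = 3, so |H| is a multiple of lcm(3, 3) = 3 and divides |G| = 6.
Closing under the operation: H = {e, (1 2 3), (1 3 2)}, so |H| = 3.

3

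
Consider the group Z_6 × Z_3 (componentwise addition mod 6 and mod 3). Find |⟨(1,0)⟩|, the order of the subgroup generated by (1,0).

6

The order of (1,0) in Z_6 × Z_3 is lcm(ord(1) in Z_6, ord(0) in Z_3).
ord(1) = 6 and ord(0) = 1, so |⟨(1,0)⟩| = lcm(6, 1) = 6.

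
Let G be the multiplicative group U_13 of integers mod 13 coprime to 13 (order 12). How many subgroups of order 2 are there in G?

1

|G| = 12 and 2 | 12, so subgroups of order 2 are possible by Lagrange.
The subgroups of order 2 are: {1, 12}.
So G has 1 subgroup of order 2.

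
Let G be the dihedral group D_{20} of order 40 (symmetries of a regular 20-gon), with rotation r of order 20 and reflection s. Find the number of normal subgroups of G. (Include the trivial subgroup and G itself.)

9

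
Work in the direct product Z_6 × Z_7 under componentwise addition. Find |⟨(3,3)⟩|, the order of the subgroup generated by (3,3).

14

The order of (3,3) in Z_6 × Z_7 is lcm(ord(3) in Z_6, ord(3) in Z_7).
ord(3) = 2 and ord(3) = 7, so |⟨(3,3)⟩| = lcm(2, 7) = 14.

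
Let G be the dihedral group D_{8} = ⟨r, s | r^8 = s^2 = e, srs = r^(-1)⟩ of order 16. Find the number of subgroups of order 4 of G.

5

|G| = 16 and 4 | 16, so subgroups of order 4 are possible by Lagrange.
The subgroups of order 4 are: {e, r^2, r^4, r^6}; {e, r^4, r^2s, r^6s}; {e, r^4, r^3s, r^7s}; {e, r^4, s, r^4s}; … (5 in all).
So G has 5 subgroups of order 4.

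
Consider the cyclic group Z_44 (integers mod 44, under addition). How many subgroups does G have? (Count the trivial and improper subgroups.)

6

Subgroups of the cyclic group Z_44 correspond bijectively to divisors of 44.
Divisors of 44: 1, 2, 4, 11, 22, 44.
So Z_44 has 6 subgroups.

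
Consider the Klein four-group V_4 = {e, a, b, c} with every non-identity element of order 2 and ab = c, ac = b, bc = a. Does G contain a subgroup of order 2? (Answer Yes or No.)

2 | 4. A subgroup of order 2 is {e, a}.

Yes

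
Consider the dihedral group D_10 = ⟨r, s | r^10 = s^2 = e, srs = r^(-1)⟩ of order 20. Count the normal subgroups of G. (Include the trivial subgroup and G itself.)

G has 22 subgroups. Checking conjugation-invariance by order — order 1: 1/1 normal; order 2: 1/11 normal; order 4: 0/5 normal; order 5: 1/1 normal; order 10: 3/3 normal; order 20: 1/1 normal.
Total normal subgroups: 7.

7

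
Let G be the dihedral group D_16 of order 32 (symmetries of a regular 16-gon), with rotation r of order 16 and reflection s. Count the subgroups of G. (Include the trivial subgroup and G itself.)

36

|G| = 32, so by Lagrange every subgroup order divides 32. Divisors: 1, 2, 4, 8, 16, 32.
Subgroups by order — order 1: 1; order 2: 17; order 4: 9; order 8: 5; order 16: 3; order 32: 1.
Total: 1 + 17 + 9 + 5 + 3 + 1 = 36.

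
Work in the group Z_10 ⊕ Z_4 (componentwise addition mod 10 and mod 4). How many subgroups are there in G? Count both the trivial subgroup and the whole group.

|G| = 40, so by Lagrange every subgroup order divides 40. Divisors: 1, 2, 4, 5, 8, 10, 20, 40.
Subgroups by order — order 1: 1; order 2: 3; order 4: 3; order 5: 1; order 8: 1; order 10: 3; order 20: 3; order 40: 1.
Total: 1 + 3 + 3 + 1 + 1 + 3 + 3 + 1 = 16.

16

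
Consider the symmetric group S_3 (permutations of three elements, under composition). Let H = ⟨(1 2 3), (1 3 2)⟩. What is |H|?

3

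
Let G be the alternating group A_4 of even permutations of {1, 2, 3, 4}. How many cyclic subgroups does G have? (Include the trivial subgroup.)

Group the elements of G by the cyclic subgroup they generate; each cyclic subgroup of order d accounts for φ(d) elements.
Cyclic subgroups by order — order 1: 1; order 2: 3; order 3: 4.
Total: 8.

8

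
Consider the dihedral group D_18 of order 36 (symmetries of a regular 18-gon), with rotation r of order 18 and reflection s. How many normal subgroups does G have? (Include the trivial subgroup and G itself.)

G has 45 subgroups. Checking conjugation-invariance by order — order 1: 1/1 normal; order 2: 1/19 normal; order 3: 1/1 normal; order 4: 0/9 normal; order 6: 1/7 normal; order 9: 1/1 normal; order 12: 0/3 normal; order 18: 3/3 normal; order 36: 1/1 normal.
Total normal subgroups: 9.

9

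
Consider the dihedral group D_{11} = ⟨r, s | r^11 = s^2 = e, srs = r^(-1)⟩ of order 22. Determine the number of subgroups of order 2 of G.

|G| = 22 and 2 | 22, so subgroups of order 2 are possible by Lagrange.
The subgroups of order 2 are: {e, r^10s}; {e, r^2s}; {e, r^3s}; {e, r^4s}; … (11 in all).
So G has 11 subgroups of order 2.

11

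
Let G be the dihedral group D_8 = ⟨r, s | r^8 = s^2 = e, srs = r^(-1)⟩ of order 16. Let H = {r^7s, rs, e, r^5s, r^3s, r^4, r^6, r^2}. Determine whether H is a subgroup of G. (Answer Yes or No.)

|H| = 8 divides |G| = 16, consistent with Lagrange.
H contains the identity, every element's inverse is in H, and H is closed under ·: it is a subgroup.

Yes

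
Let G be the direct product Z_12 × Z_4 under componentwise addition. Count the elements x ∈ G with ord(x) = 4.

12

An element (a,b) has order lcm(ord(a), ord(b)); count pairs with lcm equal to 4.
Enumerating gives 12 such elements.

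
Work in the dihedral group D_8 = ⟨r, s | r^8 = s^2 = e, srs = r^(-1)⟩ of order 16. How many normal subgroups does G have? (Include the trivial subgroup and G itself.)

7

G has 19 subgroups. Checking conjugation-invariance by order — order 1: 1/1 normal; order 2: 1/9 normal; order 4: 1/5 normal; order 8: 3/3 normal; order 16: 1/1 normal.
Total normal subgroups: 7.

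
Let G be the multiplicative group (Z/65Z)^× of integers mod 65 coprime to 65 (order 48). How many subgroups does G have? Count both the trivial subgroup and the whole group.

30

|G| = 48, so by Lagrange every subgroup order divides 48. Divisors: 1, 2, 3, 4, 6, 8, 12, 16, 24, 48.
Subgroups by order — order 1: 1; order 2: 3; order 3: 1; order 4: 7; order 6: 3; order 8: 3; order 12: 7; order 16: 1; order 24: 3; order 48: 1.
Total: 1 + 3 + 1 + 7 + 3 + 3 + 7 + 1 + 3 + 1 = 30.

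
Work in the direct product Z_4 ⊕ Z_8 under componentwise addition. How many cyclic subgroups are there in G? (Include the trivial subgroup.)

14

Group the elements of G by the cyclic subgroup they generate; each cyclic subgroup of order d accounts for φ(d) elements.
Cyclic subgroups by order — order 1: 1; order 2: 3; order 4: 6; order 8: 4.
Total: 14.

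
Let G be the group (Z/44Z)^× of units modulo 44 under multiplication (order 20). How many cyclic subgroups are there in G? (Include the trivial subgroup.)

8

Each element a generates a cyclic subgroup ⟨a⟩; distinct elements may generate the same one (a cyclic group of order d has φ(d) generators).
Cyclic subgroups by order — order 1: 1; order 2: 3; order 5: 1; order 10: 3.
Total: 8.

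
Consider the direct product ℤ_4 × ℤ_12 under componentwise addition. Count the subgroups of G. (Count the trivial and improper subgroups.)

|G| = 48, so by Lagrange every subgroup order divides 48. Divisors: 1, 2, 3, 4, 6, 8, 12, 16, 24, 48.
Subgroups by order — order 1: 1; order 2: 3; order 3: 1; order 4: 7; order 6: 3; order 8: 3; order 12: 7; order 16: 1; order 24: 3; order 48: 1.
Total: 1 + 3 + 1 + 7 + 3 + 3 + 7 + 1 + 3 + 1 = 30.

30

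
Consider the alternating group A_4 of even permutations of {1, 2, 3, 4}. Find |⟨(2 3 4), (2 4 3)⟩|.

3

|⟨(2 3 4)⟩| = 3 and |⟨(2 4 3)⟩| = 3, so |H| is a multiple of lcm(3, 3) = 3 and divides |G| = 12.
Closing under the operation: H = {e, (2 3 4), (2 4 3)}, so |H| = 3.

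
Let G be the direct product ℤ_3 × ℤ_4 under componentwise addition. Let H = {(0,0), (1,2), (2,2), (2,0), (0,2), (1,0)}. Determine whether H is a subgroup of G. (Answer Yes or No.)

Yes

|H| = 6 divides |G| = 12, consistent with Lagrange.
H contains the identity, every element's inverse is in H, and H is closed under +: it is a subgroup.
In fact H = ⟨(1,2)⟩.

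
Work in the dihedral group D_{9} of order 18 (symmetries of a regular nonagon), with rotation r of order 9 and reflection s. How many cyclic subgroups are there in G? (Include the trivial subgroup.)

12

Each element a generates a cyclic subgroup ⟨a⟩; distinct elements may generate the same one (a cyclic group of order d has φ(d) generators).
Cyclic subgroups by order — order 1: 1; order 2: 9; order 3: 1; order 9: 1.
Total: 12.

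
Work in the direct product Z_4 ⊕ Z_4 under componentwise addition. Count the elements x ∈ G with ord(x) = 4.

12

An element (a,b) has order lcm(ord(a), ord(b)); count pairs with lcm equal to 4.
Enumerating gives 12 such elements.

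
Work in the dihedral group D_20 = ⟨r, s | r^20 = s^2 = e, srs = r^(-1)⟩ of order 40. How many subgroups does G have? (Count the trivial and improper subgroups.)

|G| = 40, so by Lagrange every subgroup order divides 40. Divisors: 1, 2, 4, 5, 8, 10, 20, 40.
Subgroups by order — order 1: 1; order 2: 21; order 4: 11; order 5: 1; order 8: 5; order 10: 5; order 20: 3; order 40: 1.
Total: 1 + 21 + 11 + 1 + 5 + 5 + 3 + 1 = 48.

48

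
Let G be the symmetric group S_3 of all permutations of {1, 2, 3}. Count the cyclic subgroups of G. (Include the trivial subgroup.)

5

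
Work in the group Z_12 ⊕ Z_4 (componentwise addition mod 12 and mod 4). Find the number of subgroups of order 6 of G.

3

|G| = 48 and 6 | 48, so subgroups of order 6 are possible by Lagrange.
The subgroups of order 6 are: {(0,0), (0,2), (4,0), (4,2), (8,0), (8,2)}; {(0,0), (2,0), (4,0), (6,0), (8,0), (10,0)}; {(0,0), (2,2), (4,0), (6,2), (8,0), (10,2)}.
So G has 3 subgroups of order 6.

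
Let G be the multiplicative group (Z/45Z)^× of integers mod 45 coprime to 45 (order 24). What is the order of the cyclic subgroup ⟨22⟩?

Compute successive powers of 22 mod 45: 22, 34, 28, 31, 7, 19, 13, 16, …; 22^12 ≡ 1 (mod 45).
So |⟨22⟩| = 12.

12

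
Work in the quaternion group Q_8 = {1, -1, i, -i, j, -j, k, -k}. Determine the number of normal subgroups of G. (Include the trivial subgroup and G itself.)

6

G has 6 subgroups. Checking conjugation-invariance by order — order 1: 1/1 normal; order 2: 1/1 normal; order 4: 3/3 normal; order 8: 1/1 normal.
Total normal subgroups: 6.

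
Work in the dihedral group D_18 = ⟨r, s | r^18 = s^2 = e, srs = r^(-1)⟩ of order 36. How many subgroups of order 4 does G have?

|G| = 36 and 4 | 36, so subgroups of order 4 are possible by Lagrange.
The subgroups of order 4 are: {e, r^9, rs, r^10s}; {e, r^9, r^2s, r^11s}; {e, r^9, r^3s, r^12s}; {e, r^9, r^4s, r^13s}; … (9 in all).
So G has 9 subgroups of order 4.

9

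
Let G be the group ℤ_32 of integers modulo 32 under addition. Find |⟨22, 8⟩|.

16

|⟨22⟩| = 16 and |⟨8⟩| = 4, so |H| is a multiple of lcm(16, 4) = 16 and divides |G| = 32.
Closing under the operation: H = {0, 2, 4, 6, 8, 10, 12, 14, 16, 18, 20, 22, 24, 26, 28, 30}, so |H| = 16.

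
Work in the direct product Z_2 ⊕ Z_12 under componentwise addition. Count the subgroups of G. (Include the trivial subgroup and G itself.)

16

|G| = 24, so by Lagrange every subgroup order divides 24. Divisors: 1, 2, 3, 4, 6, 8, 12, 24.
Subgroups by order — order 1: 1; order 2: 3; order 3: 1; order 4: 3; order 6: 3; order 8: 1; order 12: 3; order 24: 1.
Total: 1 + 3 + 1 + 3 + 3 + 1 + 3 + 1 = 16.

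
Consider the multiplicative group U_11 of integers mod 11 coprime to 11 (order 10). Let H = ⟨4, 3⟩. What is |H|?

5

|⟨4⟩| = 5 and |⟨3⟩| = 5, so |H| is a multiple of lcm(5, 5) = 5 and divides |G| = 10.
Closing under the operation: H = {1, 3, 4, 5, 9}, so |H| = 5.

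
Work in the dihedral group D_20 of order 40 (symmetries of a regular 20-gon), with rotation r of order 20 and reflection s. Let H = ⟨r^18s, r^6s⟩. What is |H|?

10

|⟨r^18s⟩| = 2 and |⟨r^6s⟩| = 2, so |H| is a multiple of lcm(2, 2) = 2 and divides |G| = 40.
Closing under the operation: H = {e, r^4, r^8, r^12, r^16, r^2s, r^6s, r^10s, r^14s, r^18s}, so |H| = 10.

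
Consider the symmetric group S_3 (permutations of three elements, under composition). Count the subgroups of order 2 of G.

3

|G| = 6 and 2 | 6, so subgroups of order 2 are possible by Lagrange.
The subgroups of order 2 are: {e, (1 2)}; {e, (1 3)}; {e, (2 3)}.
So G has 3 subgroups of order 2.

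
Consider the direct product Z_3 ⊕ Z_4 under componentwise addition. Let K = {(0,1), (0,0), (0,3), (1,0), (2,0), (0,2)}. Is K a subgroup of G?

Closure fails: (0,1) + (1,0) = (1,1) ∉ K. So K is not a subgroup.

No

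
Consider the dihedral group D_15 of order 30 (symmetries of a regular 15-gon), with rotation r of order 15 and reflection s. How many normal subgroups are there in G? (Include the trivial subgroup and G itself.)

G has 28 subgroups. Checking conjugation-invariance by order — order 1: 1/1 normal; order 2: 0/15 normal; order 3: 1/1 normal; order 5: 1/1 normal; order 6: 0/5 normal; order 10: 0/3 normal; order 15: 1/1 normal; order 30: 1/1 normal.
Total normal subgroups: 5.

5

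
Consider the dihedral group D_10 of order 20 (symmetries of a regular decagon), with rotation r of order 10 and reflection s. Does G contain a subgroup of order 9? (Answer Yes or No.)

No

9 does not divide |G| = 20, so by Lagrange no subgroup of order 9 exists.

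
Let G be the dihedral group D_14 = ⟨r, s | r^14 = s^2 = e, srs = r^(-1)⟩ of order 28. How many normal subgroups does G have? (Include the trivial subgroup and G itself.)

7

G has 28 subgroups. Checking conjugation-invariance by order — order 1: 1/1 normal; order 2: 1/15 normal; order 4: 0/7 normal; order 7: 1/1 normal; order 14: 3/3 normal; order 28: 1/1 normal.
Total normal subgroups: 7.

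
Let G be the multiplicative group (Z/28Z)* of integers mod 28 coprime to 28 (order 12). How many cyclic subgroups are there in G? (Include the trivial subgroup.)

A cyclic subgroup of order d is generated by each of its φ(d) elements of order d, so the cyclic subgroups of order d number (#elements of order d)/φ(d).
Cyclic subgroups by order — order 1: 1; order 2: 3; order 3: 1; order 6: 3.
Total: 8.

8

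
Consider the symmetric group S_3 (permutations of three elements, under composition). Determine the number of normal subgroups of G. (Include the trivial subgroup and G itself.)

G has 6 subgroups. Checking conjugation-invariance by order — order 1: 1/1 normal; order 2: 0/3 normal; order 3: 1/1 normal; order 6: 1/1 normal.
Total normal subgroups: 3.

3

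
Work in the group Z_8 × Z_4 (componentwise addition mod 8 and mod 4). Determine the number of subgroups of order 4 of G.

|G| = 32 and 4 | 32, so subgroups of order 4 are possible by Lagrange.
The subgroups of order 4 are: {(0,0), (0,1), (0,2), (0,3)}; {(0,0), (0,2), (4,0), (4,2)}; {(0,0), (0,2), (4,1), (4,3)}; {(0,0), (2,0), (4,0), (6,0)}; … (7 in all).
So G has 7 subgroups of order 4.

7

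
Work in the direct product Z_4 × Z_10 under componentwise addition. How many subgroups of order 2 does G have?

|G| = 40 and 2 | 40, so subgroups of order 2 are possible by Lagrange.
The subgroups of order 2 are: {(0,0), (0,5)}; {(0,0), (2,0)}; {(0,0), (2,5)}.
So G has 3 subgroups of order 2.

3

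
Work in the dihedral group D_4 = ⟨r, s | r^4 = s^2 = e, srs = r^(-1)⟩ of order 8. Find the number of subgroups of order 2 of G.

5

|G| = 8 and 2 | 8, so subgroups of order 2 are possible by Lagrange.
The subgroups of order 2 are: {e, r^2}; {e, r^2s}; {e, r^3s}; {e, rs}; … (5 in all).
So G has 5 subgroups of order 2.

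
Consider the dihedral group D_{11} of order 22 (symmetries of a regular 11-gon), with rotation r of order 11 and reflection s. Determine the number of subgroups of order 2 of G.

11

|G| = 22 and 2 | 22, so subgroups of order 2 are possible by Lagrange.
The subgroups of order 2 are: {e, r^10s}; {e, r^2s}; {e, r^3s}; {e, r^4s}; … (11 in all).
So G has 11 subgroups of order 2.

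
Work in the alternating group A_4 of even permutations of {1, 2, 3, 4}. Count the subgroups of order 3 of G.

|G| = 12 and 3 | 12, so subgroups of order 3 are possible by Lagrange.
The subgroups of order 3 are: {e, (1 2 3), (1 3 2)}; {e, (1 2 4), (1 4 2)}; {e, (1 3 4), (1 4 3)}; {e, (2 3 4), (2 4 3)}.
So G has 4 subgroups of order 3.

4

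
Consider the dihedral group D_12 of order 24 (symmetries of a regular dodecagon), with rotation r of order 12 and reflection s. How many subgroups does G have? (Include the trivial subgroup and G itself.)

|G| = 24, so by Lagrange every subgroup order divides 24. Divisors: 1, 2, 3, 4, 6, 8, 12, 24.
Subgroups by order — order 1: 1; order 2: 13; order 3: 1; order 4: 7; order 6: 5; order 8: 3; order 12: 3; order 24: 1.
Total: 1 + 13 + 1 + 7 + 5 + 3 + 3 + 1 = 34.

34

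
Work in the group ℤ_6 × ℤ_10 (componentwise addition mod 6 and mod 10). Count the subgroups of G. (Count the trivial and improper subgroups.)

20

|G| = 60, so by Lagrange every subgroup order divides 60. Divisors: 1, 2, 3, 4, 5, 6, 10, 12, 15, 20, 30, 60.
Subgroups by order — order 1: 1; order 2: 3; order 3: 1; order 4: 1; order 5: 1; order 6: 3; order 10: 3; order 12: 1; order 15: 1; order 20: 1; order 30: 3; order 60: 1.
Total: 1 + 3 + 1 + 1 + 1 + 3 + 3 + 1 + 1 + 1 + 3 + 1 = 20.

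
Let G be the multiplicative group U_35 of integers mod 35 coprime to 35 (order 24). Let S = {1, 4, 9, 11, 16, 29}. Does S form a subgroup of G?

|S| = 6 divides |G| = 24, consistent with Lagrange.
S contains the identity, every element's inverse is in S, and S is closed under ·: it is a subgroup.
In fact S = ⟨4⟩.

Yes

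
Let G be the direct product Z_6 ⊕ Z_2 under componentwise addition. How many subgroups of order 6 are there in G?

|G| = 12 and 6 | 12, so subgroups of order 6 are possible by Lagrange.
The subgroups of order 6 are: {(0,0), (0,1), (2,0), (2,1), (4,0), (4,1)}; {(0,0), (1,0), (2,0), (3,0), (4,0), (5,0)}; {(0,0), (1,1), (2,0), (3,1), (4,0), (5,1)}.
So G has 3 subgroups of order 6.

3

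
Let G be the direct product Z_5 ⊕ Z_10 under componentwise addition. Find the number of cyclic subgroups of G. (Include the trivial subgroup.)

A cyclic subgroup of order d is generated by each of its φ(d) elements of order d, so the cyclic subgroups of order d number (#elements of order d)/φ(d).
Cyclic subgroups by order — order 1: 1; order 2: 1; order 5: 6; order 10: 6.
Total: 14.

14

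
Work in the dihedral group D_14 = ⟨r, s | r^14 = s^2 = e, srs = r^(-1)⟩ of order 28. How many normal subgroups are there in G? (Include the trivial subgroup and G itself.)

7

G has 28 subgroups. Checking conjugation-invariance by order — order 1: 1/1 normal; order 2: 1/15 normal; order 4: 0/7 normal; order 7: 1/1 normal; order 14: 3/3 normal; order 28: 1/1 normal.
Total normal subgroups: 7.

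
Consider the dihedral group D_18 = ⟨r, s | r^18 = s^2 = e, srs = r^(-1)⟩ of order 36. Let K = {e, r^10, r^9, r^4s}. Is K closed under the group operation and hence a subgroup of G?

No

r^10 ∈ K but its inverse r^8 ∉ K, so K is not a subgroup.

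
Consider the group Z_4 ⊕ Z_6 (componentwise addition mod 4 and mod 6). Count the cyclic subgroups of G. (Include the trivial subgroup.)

12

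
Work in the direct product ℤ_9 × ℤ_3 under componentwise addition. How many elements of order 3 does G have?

8

An element (a,b) has order lcm(ord(a), ord(b)); count pairs with lcm equal to 3.
Enumerating gives 8 such elements.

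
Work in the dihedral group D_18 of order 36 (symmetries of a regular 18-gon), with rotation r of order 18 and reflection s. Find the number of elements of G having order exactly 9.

The elements of order 9 are: r^2, r^4, r^8, r^10, r^14, r^16.
That's 6.

6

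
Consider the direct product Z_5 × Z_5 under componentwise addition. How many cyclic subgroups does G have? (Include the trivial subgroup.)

Each element a generates a cyclic subgroup ⟨a⟩; distinct elements may generate the same one (a cyclic group of order d has φ(d) generators).
Cyclic subgroups by order — order 1: 1; order 5: 6.
Total: 7.

7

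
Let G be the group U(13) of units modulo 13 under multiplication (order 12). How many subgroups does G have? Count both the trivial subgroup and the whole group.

6

|G| = 12, so by Lagrange every subgroup order divides 12. Divisors: 1, 2, 3, 4, 6, 12.
Subgroups by order — order 1: 1; order 2: 1; order 3: 1; order 4: 1; order 6: 1; order 12: 1.
Total: 1 + 1 + 1 + 1 + 1 + 1 = 6.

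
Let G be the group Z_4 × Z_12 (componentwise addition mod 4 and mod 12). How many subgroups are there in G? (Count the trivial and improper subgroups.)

30

|G| = 48, so by Lagrange every subgroup order divides 48. Divisors: 1, 2, 3, 4, 6, 8, 12, 16, 24, 48.
Subgroups by order — order 1: 1; order 2: 3; order 3: 1; order 4: 7; order 6: 3; order 8: 3; order 12: 7; order 16: 1; order 24: 3; order 48: 1.
Total: 1 + 3 + 1 + 7 + 3 + 3 + 7 + 1 + 3 + 1 = 30.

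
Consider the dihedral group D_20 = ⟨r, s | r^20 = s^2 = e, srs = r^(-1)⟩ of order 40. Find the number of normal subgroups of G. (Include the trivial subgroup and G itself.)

G has 48 subgroups. Checking conjugation-invariance by order — order 1: 1/1 normal; order 2: 1/21 normal; order 4: 1/11 normal; order 5: 1/1 normal; order 8: 0/5 normal; order 10: 1/5 normal; order 20: 3/3 normal; order 40: 1/1 normal.
Total normal subgroups: 9.

9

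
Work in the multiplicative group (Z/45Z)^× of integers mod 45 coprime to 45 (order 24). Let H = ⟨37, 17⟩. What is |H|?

|⟨37⟩| = 4 and |⟨17⟩| = 4, so |H| is a multiple of lcm(4, 4) = 4 and divides |G| = 24.
Closing under the operation: H = {1, 8, 17, 19, 26, 28, 37, 44}, so |H| = 8.

8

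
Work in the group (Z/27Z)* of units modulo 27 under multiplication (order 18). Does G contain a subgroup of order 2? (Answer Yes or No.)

2 | 18. A subgroup of order 2 is {1, 26}.

Yes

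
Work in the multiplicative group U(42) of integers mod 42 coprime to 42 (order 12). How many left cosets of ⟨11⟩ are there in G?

|⟨11⟩| = 6 and |G| = 12.
By Lagrange, [G : H] = |G|/|H| = 12/6 = 2.

2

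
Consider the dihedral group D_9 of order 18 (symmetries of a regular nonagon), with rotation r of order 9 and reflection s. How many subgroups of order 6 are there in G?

|G| = 18 and 6 | 18, so subgroups of order 6 are possible by Lagrange.
The subgroups of order 6 are: {e, r^3, r^6, r^2s, r^5s, r^8s}; {e, r^3, r^6, s, r^3s, r^6s}; {e, r^3, r^6, rs, r^4s, r^7s}.
So G has 3 subgroups of order 6.

3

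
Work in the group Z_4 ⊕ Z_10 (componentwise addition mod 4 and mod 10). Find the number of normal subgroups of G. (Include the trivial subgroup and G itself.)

G is abelian, so every subgroup is normal.
G has 16 subgroups in total, hence 16 normal subgroups.

16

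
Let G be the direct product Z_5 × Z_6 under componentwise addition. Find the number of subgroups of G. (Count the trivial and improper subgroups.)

8

|G| = 30, so by Lagrange every subgroup order divides 30. Divisors: 1, 2, 3, 5, 6, 10, 15, 30.
Subgroups by order — order 1: 1; order 2: 1; order 3: 1; order 5: 1; order 6: 1; order 10: 1; order 15: 1; order 30: 1.
Total: 1 + 1 + 1 + 1 + 1 + 1 + 1 + 1 = 8.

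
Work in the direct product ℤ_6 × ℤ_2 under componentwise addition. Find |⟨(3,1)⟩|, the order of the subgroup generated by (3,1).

The order of (3,1) in Z_6 × Z_2 is lcm(ord(3) in Z_6, ord(1) in Z_2).
ord(3) = 2 and ord(1) = 2, so |⟨(3,1)⟩| = lcm(2, 2) = 2.

2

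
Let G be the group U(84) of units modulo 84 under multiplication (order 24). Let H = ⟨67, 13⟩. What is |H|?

|⟨67⟩| = 6 and |⟨13⟩| = 2, so |H| is a multiple of lcm(6, 2) = 6 and divides |G| = 24.
Closing under the operation: H = {1, 13, 19, 25, 31, 37, 43, 55, 61, 67, 73, 79}, so |H| = 12.

12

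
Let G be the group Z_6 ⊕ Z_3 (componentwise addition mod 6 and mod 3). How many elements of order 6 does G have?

An element (a,b) has order lcm(ord(a), ord(b)); count pairs with lcm equal to 6.
Enumerating gives 8 such elements.

8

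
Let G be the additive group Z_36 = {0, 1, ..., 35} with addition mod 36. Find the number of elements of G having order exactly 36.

12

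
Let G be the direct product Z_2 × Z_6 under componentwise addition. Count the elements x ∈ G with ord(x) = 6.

6

An element (a,b) has order lcm(ord(a), ord(b)); count pairs with lcm equal to 6.
Enumerating gives 6 such elements.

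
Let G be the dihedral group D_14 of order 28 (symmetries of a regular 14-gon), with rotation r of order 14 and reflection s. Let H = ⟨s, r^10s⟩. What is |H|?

|⟨s⟩| = 2 and |⟨r^10s⟩| = 2, so |H| is a multiple of lcm(2, 2) = 2 and divides |G| = 28.
Closing under the operation: H = {e, r^2, r^4, r^6, r^8, r^10, r^12, s, r^2s, r^4s, r^6s, r^8s, r^10s, r^12s}, so |H| = 14.

14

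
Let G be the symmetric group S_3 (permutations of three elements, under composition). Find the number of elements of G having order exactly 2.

3

The elements of order 2 are: (2 3), (1 2), (1 3).
That's 3.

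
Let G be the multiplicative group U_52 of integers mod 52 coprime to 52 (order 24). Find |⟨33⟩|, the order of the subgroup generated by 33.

Compute successive powers of 33 mod 52: 33, 49, 5, 9, 37, 25, 45, 29, …; 33^12 ≡ 1 (mod 52).
So |⟨33⟩| = 12.

12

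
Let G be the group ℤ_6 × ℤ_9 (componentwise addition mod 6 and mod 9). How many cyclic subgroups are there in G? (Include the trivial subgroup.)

16

Each element a generates a cyclic subgroup ⟨a⟩; distinct elements may generate the same one (a cyclic group of order d has φ(d) generators).
Cyclic subgroups by order — order 1: 1; order 2: 1; order 3: 4; order 6: 4; order 9: 3; order 18: 3.
Total: 16.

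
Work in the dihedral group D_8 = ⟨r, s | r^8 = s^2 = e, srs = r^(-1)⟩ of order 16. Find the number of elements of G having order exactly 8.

The elements of order 8 are: r, r^3, r^5, r^7.
That's 4.

4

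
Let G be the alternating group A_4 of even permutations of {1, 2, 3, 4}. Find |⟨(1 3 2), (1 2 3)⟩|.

3

|⟨(1 3 2)⟩| = 3 and |⟨(1 2 3)⟩| = 3, so |H| is a multiple of lcm(3, 3) = 3 and divides |G| = 12.
Closing under the operation: H = {e, (1 2 3), (1 3 2)}, so |H| = 3.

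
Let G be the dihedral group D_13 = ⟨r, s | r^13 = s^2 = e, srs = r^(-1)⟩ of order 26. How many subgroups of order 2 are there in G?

13

|G| = 26 and 2 | 26, so subgroups of order 2 are possible by Lagrange.
The subgroups of order 2 are: {e, r^10s}; {e, r^11s}; {e, r^12s}; {e, r^2s}; … (13 in all).
So G has 13 subgroups of order 2.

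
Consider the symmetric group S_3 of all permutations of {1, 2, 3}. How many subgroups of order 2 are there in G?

|G| = 6 and 2 | 6, so subgroups of order 2 are possible by Lagrange.
The subgroups of order 2 are: {e, (1 2)}; {e, (1 3)}; {e, (2 3)}.
So G has 3 subgroups of order 2.

3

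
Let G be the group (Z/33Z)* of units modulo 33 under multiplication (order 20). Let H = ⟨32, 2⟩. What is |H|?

10

|⟨32⟩| = 2 and |⟨2⟩| = 10, so |H| is a multiple of lcm(2, 10) = 10 and divides |G| = 20.
Closing under the operation: H = {1, 2, 4, 8, 16, 17, 25, 29, 31, 32}, so |H| = 10.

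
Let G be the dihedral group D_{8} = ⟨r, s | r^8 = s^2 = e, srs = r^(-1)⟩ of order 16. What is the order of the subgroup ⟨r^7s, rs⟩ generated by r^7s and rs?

|⟨r^7s⟩| = 2 and |⟨rs⟩| = 2, so |H| is a multiple of lcm(2, 2) = 2 and divides |G| = 16.
Closing under the operation: H = {e, r^2, r^4, r^6, rs, r^3s, r^5s, r^7s}, so |H| = 8.

8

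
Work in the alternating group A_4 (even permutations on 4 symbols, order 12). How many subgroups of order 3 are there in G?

4

|G| = 12 and 3 | 12, so subgroups of order 3 are possible by Lagrange.
The subgroups of order 3 are: {e, (1 2 3), (1 3 2)}; {e, (1 2 4), (1 4 2)}; {e, (1 3 4), (1 4 3)}; {e, (2 3 4), (2 4 3)}.
So G has 4 subgroups of order 3.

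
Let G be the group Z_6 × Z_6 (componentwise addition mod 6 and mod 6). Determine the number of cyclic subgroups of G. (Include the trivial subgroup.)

20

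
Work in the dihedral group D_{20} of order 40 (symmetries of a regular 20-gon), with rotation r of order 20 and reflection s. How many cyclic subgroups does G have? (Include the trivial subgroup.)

26

Group the elements of G by the cyclic subgroup they generate; each cyclic subgroup of order d accounts for φ(d) elements.
Cyclic subgroups by order — order 1: 1; order 2: 21; order 4: 1; order 5: 1; order 10: 1; order 20: 1.
Total: 26.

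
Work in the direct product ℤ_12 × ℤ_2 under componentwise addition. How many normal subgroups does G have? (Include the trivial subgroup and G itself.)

16

G is abelian, so every subgroup is normal.
G has 16 subgroups in total, hence 16 normal subgroups.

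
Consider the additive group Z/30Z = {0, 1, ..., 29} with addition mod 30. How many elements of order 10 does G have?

4

In a cyclic group of order 30, the number of elements of order d (for d | 30) is φ(d).
φ(10) = 4.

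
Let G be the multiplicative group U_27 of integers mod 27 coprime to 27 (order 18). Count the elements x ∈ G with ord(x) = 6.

The elements of order 6 are: 8, 17.
That's 2.

2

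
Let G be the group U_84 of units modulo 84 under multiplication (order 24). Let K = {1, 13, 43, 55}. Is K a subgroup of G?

Yes

|K| = 4 divides |G| = 24, consistent with Lagrange.
K contains the identity, every element's inverse is in K, and K is closed under ·: it is a subgroup.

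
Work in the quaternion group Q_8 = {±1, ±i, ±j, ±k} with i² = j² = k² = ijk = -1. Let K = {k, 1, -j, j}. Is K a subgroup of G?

No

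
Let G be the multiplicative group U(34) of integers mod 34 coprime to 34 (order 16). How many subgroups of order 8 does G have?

1

|G| = 16 and 8 | 16, so subgroups of order 8 are possible by Lagrange.
The subgroups of order 8 are: {1, 9, 13, 15, 19, 21, 25, 33}.
So G has 1 subgroup of order 8.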